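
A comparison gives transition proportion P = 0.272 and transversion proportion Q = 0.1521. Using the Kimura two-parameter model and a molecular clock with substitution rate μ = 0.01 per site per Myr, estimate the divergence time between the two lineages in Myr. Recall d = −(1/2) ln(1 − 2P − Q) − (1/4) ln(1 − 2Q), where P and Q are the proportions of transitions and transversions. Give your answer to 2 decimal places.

Under the Kimura two-parameter model, d = −½ ln(1 − 2P − Q) − ¼ ln(1 − 2Q).
1 − 2P − Q = 0.3039, giving −½ ln(0.3039) = 0.595528.
1 − 2Q = 0.6958, giving −¼ ln(0.6958) = 0.090673.
d = 0.595528 + 0.090673 = 0.686201.
Under a molecular clock d = 2μt, so t = d/(2μ) = 0.686201 / (2 × 0.01) = 34.31 Myr.

34.31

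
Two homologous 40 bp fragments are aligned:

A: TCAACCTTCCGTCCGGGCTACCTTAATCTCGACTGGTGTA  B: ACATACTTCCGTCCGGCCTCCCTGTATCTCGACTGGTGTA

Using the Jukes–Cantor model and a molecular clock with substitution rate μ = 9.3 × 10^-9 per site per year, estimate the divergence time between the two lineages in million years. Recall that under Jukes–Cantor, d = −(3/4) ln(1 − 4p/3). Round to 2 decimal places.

The sequences differ at 7 of 40 sites (1, 4, 5, 17, 20, 24, 25), so p = 7/40 = 0.175.
d = −(3/4) ln(1 − 4p/3) = −0.75 ln(1 − 0.233333) = −0.75 ln(0.766667)
  = −0.75 × (-0.265703) = 0.199277 substitutions/site.
Under a molecular clock d = 2μt, so t = d/(2μ) = 0.199277 / (2 × 9.3 × 10^-9) = 10.71 million years.

10.71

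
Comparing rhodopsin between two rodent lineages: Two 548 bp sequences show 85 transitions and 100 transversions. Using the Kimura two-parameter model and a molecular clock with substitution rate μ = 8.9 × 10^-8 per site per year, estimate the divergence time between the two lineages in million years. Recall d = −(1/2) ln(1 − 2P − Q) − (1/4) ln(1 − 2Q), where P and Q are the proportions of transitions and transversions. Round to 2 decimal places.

P = 85/548 ≈ 0.155109 and Q = 100/548 ≈ 0.182482.
Under the Kimura two-parameter model, d = −½ ln(1 − 2P − Q) − ¼ ln(1 − 2Q).
1 − 2P − Q = 0.5073, giving −½ ln(0.5073) = 0.339326.
1 − 2Q = 0.635036, giving −¼ ln(0.635036) = 0.113518.
d = 0.339326 + 0.113518 = 0.452844.
Under a molecular clock d = 2μt, so t = d/(2μ) = 0.452844 / (2 × 8.9 × 10^-8) = 2.54 million years.

2.54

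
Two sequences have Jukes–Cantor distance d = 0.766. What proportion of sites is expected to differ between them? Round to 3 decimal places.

0.480

p = (3/4)(1 − e^(−4d/3)) = 0.75 × (1 − e^(-1.021333)) = 0.75 × (1 − 0.360115) = 0.479914.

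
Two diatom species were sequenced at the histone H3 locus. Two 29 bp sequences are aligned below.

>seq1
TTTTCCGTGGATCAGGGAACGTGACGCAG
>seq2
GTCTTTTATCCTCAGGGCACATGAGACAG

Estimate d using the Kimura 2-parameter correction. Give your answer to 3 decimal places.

0.685

Of 29 sites, 5 differences are transitions and 8 are transversions, so P = 5/29 ≈ 0.172414 and Q = 8/29 ≈ 0.275862.
Under the Kimura two-parameter model, d = −½ ln(1 − 2P − Q) − ¼ ln(1 − 2Q).
1 − 2P − Q = 0.37931, giving −½ ln(0.37931) = 0.484701.
1 − 2Q = 0.448276, giving −¼ ln(0.448276) = 0.200587.
d = 0.484701 + 0.200587 = 0.685288.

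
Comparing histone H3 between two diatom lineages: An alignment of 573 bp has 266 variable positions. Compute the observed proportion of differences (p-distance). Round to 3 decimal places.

0.464

p = 266/573 = 0.464223… ≈ 0.464 (to 3 d.p.).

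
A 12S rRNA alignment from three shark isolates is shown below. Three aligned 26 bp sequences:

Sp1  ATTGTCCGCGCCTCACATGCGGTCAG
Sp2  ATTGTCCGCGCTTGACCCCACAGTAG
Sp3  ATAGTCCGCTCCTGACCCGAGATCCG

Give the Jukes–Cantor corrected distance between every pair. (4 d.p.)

Sp1–Sp2: 10/26 sites differ → p ≈ 0.384615, d = −0.75 ln(1 − 0.51282) = 0.539341 ≈ 0.5393.
Sp1–Sp3: 8/26 sites differ → p ≈ 0.307692, d = −0.75 ln(1 − 0.410256) = 0.396050 ≈ 0.3961.
Sp2–Sp3: 8/26 sites differ → p ≈ 0.307692, d = −0.75 ln(1 − 0.410256) = 0.396050 ≈ 0.3961.

d(Sp1,Sp2) = 0.5393, d(Sp1,Sp3) = 0.3961, d(Sp2,Sp3) = 0.3961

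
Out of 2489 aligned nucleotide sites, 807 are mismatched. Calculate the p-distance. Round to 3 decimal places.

p = 807/2489 = 0.324226… ≈ 0.324 (to 3 d.p.).

0.324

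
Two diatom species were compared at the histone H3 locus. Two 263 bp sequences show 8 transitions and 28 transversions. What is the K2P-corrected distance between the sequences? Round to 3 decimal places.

0.151

P = 8/263 ≈ 0.030418 and Q = 28/263 ≈ 0.106464.
Under the Kimura two-parameter model, d = −½ ln(1 − 2P − Q) − ¼ ln(1 − 2Q).
1 − 2P − Q = 0.8327, giving −½ ln(0.8327) = 0.091541.
1 − 2Q = 0.787072, giving −¼ ln(0.787072) = 0.059859.
d = 0.091541 + 0.059859 = 0.151400.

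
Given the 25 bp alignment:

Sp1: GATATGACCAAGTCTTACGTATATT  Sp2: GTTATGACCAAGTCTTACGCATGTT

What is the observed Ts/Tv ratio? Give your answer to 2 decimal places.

2.00

Transitions are A↔G and C↔T; transversions are all other mismatches.
Transitions: 2. Transversions: 1.
R = 2/1 = 2.00.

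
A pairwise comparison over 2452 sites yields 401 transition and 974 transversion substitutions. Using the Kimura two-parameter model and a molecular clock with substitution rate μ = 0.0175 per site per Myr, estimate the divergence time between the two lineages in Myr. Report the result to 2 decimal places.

P = 401/2452 ≈ 0.16354 and Q = 974/2452 ≈ 0.397227.
Under the Kimura two-parameter model, d = −½ ln(1 − 2P − Q) − ¼ ln(1 − 2Q).
1 − 2P − Q = 0.275693, giving −½ ln(0.275693) = 0.644234.
1 − 2Q = 0.205546, giving −¼ ln(0.205546) = 0.395521.
d = 0.644234 + 0.395521 = 1.039755.
Under a molecular clock d = 2μt, so t = d/(2μ) = 1.039755 / (2 × 0.0175) = 29.71 Myr.

29.71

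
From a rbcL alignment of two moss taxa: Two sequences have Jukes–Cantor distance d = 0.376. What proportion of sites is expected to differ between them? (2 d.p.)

p = (3/4)(1 − e^(−4d/3)) = 0.75 × (1 − e^(-0.501333)) = 0.75 × (1 − 0.605723) = 0.295708.

0.30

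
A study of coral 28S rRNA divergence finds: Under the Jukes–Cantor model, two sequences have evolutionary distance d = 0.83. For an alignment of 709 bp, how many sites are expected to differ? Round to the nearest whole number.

356

Invert JC69: p = (3/4)(1 − e^(−4d/3)) = 0.75 × (1 − e^(-1.106667)) = 0.75 × (1 − 0.330659) = 0.502006.
Expected differing sites = pL ≈ 0.502006 × 709 = 355.922254 ≈ 356.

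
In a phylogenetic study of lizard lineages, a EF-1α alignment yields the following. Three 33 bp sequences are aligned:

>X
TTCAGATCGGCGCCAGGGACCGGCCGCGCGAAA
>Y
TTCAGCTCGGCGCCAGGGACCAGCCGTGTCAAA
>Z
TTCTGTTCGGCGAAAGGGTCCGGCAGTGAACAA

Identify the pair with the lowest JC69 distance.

X–Y: 5/33 differ, p = 0.152, d = 0.169.
X–Z: 10/33 differ, p = 0.303, d = 0.388.
Y–Z: 10/33 differ, p = 0.303, d = 0.388.
The smallest distance is between X and Y.

X and Y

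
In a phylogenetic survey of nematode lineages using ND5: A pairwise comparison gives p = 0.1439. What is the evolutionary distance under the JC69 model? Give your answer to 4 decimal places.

0.1598

d = −(3/4) ln(1 − 4p/3) = −0.75 ln(1 − 0.191867) = −0.75 ln(0.808133)
  = −0.75 × (-0.213029) = 0.159772 substitutions/site.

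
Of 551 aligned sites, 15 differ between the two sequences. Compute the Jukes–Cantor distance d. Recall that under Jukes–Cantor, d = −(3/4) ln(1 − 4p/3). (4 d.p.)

0.0277

p = 15/551 ≈ 0.027223.
d = −(3/4) ln(1 − 4p/3) = −0.75 ln(1 − 0.036297) = −0.75 ln(0.963703)
  = −0.75 × (-0.036972) = 0.027729 substitutions/site.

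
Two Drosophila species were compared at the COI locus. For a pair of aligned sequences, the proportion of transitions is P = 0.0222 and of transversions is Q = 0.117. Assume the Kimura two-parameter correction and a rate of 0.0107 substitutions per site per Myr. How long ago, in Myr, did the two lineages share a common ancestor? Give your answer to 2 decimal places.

Under the Kimura two-parameter model, d = −½ ln(1 − 2P − Q) − ¼ ln(1 − 2Q).
1 − 2P − Q = 0.8386, giving −½ ln(0.8386) = 0.088011.
1 − 2Q = 0.766, giving −¼ ln(0.766) = 0.066643.
d = 0.088011 + 0.066643 = 0.154654.
Under a molecular clock d = 2μt, so t = d/(2μ) = 0.154654 / (2 × 0.0107) = 7.23 Myr.

7.23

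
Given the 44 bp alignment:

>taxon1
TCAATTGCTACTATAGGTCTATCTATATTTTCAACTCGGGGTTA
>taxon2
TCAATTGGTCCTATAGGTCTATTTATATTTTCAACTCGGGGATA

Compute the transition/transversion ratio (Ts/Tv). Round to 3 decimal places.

Transitions are A↔G and C↔T; transversions are all other mismatches.
Transitions: 1. Transversions: 3.
R = 1/3 = 0.333333… ≈ 0.333 (to 3 d.p.).

0.333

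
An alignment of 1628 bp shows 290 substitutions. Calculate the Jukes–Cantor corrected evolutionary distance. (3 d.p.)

0.203

p = 290/1628 ≈ 0.178133.
d = −(3/4) ln(1 − 4p/3) = −0.75 ln(1 − 0.237511) = −0.75 ln(0.762489)
  = −0.75 × (-0.271167) = 0.203375 substitutions/site.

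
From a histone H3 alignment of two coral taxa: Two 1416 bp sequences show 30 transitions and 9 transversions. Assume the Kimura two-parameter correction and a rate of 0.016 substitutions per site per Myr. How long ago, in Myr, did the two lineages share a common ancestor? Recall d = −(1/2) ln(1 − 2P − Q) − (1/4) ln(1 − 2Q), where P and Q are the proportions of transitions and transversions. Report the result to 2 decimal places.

P = 30/1416 ≈ 0.021186 and Q = 9/1416 ≈ 0.006356.
Under the Kimura two-parameter model, d = −½ ln(1 − 2P − Q) − ¼ ln(1 − 2Q).
1 − 2P − Q = 0.951272, giving −½ ln(0.951272) = 0.024978.
1 − 2Q = 0.987288, giving −¼ ln(0.987288) = 0.003198.
d = 0.024978 + 0.003198 = 0.028176.
Under a molecular clock d = 2μt, so t = d/(2μ) = 0.028176 / (2 × 0.016) = 0.88 Myr.

0.88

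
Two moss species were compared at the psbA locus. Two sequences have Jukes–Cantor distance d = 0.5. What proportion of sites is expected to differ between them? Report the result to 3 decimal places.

p = (3/4)(1 − e^(−4d/3)) = 0.75 × (1 − e^(-0.666667)) = 0.75 × (1 − 0.513417) = 0.364937.

0.365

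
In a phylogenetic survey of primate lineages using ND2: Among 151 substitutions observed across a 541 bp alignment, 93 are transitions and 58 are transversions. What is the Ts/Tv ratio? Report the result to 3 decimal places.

1.603

R = 93/58 = 1.603448… ≈ 1.603 (to 3 d.p.).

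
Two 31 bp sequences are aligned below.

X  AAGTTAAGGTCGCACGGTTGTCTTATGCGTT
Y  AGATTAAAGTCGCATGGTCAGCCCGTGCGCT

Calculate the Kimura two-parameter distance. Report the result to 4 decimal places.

0.5824

Of 31 sites, 10 differences are transitions and 1 are transversions, so P = 10/31 ≈ 0.322581 and Q = 1/31 ≈ 0.032258.
Under the Kimura two-parameter model, d = −½ ln(1 − 2P − Q) − ¼ ln(1 − 2Q).
1 − 2P − Q = 0.32258, giving −½ ln(0.32258) = 0.565702.
1 − 2Q = 0.935484, giving −¼ ln(0.935484) = 0.016673.
d = 0.565702 + 0.016673 = 0.582375.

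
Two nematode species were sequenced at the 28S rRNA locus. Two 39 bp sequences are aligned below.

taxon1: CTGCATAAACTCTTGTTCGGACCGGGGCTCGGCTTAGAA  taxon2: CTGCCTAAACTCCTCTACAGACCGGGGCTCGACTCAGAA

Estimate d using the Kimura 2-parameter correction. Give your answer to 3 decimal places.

Of 39 sites, 4 differences are transitions and 3 are transversions, so P = 4/39 ≈ 0.102564 and Q = 3/39 ≈ 0.076923.
Under the Kimura two-parameter model, d = −½ ln(1 − 2P − Q) − ¼ ln(1 − 2Q).
1 − 2P − Q = 0.717949, giving −½ ln(0.717949) = 0.165678.
1 − 2Q = 0.846154, giving −¼ ln(0.846154) = 0.041763.
d = 0.165678 + 0.041763 = 0.207441.

0.207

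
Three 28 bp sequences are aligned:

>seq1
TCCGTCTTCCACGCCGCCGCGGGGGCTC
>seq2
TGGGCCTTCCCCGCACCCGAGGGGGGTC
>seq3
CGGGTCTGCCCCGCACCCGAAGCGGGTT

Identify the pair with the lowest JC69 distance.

seq1–seq2: 8/28 differ, p = 0.286, d = 0.360.
seq1–seq3: 12/28 differ, p = 0.429, d = 0.635.
seq2–seq3: 6/28 differ, p = 0.214, d = 0.252.
The smallest distance is between seq2 and seq3.

seq2 and seq3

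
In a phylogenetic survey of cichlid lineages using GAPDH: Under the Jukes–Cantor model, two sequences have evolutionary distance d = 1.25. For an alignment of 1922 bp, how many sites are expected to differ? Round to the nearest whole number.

Invert JC69: p = (3/4)(1 − e^(−4d/3)) = 0.75 × (1 − e^(-1.666667)) = 0.75 × (1 − 0.188876) = 0.608343.
Expected differing sites = pL ≈ 0.608343 × 1922 = 1169.235246 ≈ 1169.

1169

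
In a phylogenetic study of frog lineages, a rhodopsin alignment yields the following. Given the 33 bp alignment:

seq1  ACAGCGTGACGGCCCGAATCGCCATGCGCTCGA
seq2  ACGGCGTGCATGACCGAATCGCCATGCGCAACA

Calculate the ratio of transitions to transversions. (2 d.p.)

0.14

Transitions are A↔G and C↔T; transversions are all other mismatches.
Transitions: 1. Transversions: 7.
R = 1/7 = 0.142857… ≈ 0.14 (to 2 d.p.).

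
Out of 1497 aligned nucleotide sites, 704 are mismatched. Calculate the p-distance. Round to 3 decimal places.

p = 704/1497 = 0.470273… ≈ 0.470 (to 3 d.p.).

0.470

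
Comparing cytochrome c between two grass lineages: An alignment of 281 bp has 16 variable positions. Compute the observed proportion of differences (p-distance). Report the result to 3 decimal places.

p = 16/281 = 0.056939… ≈ 0.057 (to 3 d.p.).

0.057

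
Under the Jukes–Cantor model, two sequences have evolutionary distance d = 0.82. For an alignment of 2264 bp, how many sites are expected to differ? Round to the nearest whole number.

1129

Invert JC69: p = (3/4)(1 − e^(−4d/3)) = 0.75 × (1 − e^(-1.093333)) = 0.75 × (1 − 0.335098) = 0.498677.
Expected differing sites = pL ≈ 0.498677 × 2264 = 1129.004728 ≈ 1129.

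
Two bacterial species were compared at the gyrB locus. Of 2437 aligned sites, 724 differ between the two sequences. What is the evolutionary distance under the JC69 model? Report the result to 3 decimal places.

p = 724/2437 ≈ 0.297087.
d = −(3/4) ln(1 − 4p/3) = −0.75 ln(1 − 0.396116) = −0.75 ln(0.603884)
  = −0.75 × (-0.504373) = 0.378280 substitutions/site.

0.378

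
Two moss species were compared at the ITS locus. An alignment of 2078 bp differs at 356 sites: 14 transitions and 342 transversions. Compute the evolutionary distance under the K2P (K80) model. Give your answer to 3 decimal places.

0.198

P = 14/2078 ≈ 0.006737 and Q = 342/2078 ≈ 0.164581.
Under the Kimura two-parameter model, d = −½ ln(1 − 2P − Q) − ¼ ln(1 − 2Q).
1 − 2P − Q = 0.821945, giving −½ ln(0.821945) = 0.098041.
1 − 2Q = 0.670838, giving −¼ ln(0.670838) = 0.099807.
d = 0.098041 + 0.099807 = 0.197848.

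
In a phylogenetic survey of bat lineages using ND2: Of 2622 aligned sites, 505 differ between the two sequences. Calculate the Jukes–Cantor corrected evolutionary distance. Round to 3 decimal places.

0.223

p = 505/2622 ≈ 0.192601.
d = −(3/4) ln(1 − 4p/3) = −0.75 ln(1 − 0.256801) = −0.75 ln(0.743199)
  = −0.75 × (-0.296791) = 0.222593 substitutions/site.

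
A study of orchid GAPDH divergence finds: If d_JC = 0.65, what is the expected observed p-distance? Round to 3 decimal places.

p = (3/4)(1 − e^(−4d/3)) = 0.75 × (1 − e^(-0.866667)) = 0.75 × (1 − 0.420350) = 0.434738.

0.435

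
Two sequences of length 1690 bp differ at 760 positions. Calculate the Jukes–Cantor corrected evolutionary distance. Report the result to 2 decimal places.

p = 760/1690 ≈ 0.449704.
d = −(3/4) ln(1 − 4p/3) = −0.75 ln(1 − 0.599605) = −0.75 ln(0.400395)
  = −0.75 × (-0.915304) = 0.686478 substitutions/site.

0.69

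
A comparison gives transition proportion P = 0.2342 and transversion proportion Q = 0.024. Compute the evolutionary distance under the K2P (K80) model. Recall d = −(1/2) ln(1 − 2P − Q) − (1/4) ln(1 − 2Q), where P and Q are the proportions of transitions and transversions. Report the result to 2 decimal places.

Under the Kimura two-parameter model, d = −½ ln(1 − 2P − Q) − ¼ ln(1 − 2Q).
1 − 2P − Q = 0.5076, giving −½ ln(0.5076) = 0.339031.
1 − 2Q = 0.952, giving −¼ ln(0.952) = 0.012298.
d = 0.339031 + 0.012298 = 0.351329.

0.35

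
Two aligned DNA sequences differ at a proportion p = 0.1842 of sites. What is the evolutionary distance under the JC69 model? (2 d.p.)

d = −(3/4) ln(1 − 4p/3) = −0.75 ln(1 − 0.2456) = −0.75 ln(0.7544)
  = −0.75 × (-0.281833) = 0.211375 substitutions/site.

0.21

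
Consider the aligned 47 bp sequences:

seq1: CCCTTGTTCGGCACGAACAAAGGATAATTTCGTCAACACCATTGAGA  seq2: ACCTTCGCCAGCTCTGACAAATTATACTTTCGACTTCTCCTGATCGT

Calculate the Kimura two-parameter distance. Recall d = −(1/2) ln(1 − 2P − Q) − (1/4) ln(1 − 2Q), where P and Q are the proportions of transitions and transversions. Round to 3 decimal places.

0.720

Of 47 sites, 3 differences are transitions and 18 are transversions, so P = 3/47 ≈ 0.06383 and Q = 18/47 ≈ 0.382979.
Under the Kimura two-parameter model, d = −½ ln(1 − 2P − Q) − ¼ ln(1 − 2Q).
1 − 2P − Q = 0.489361, giving −½ ln(0.489361) = 0.357327.
1 − 2Q = 0.234042, giving −¼ ln(0.234042) = 0.363064.
d = 0.357327 + 0.363064 = 0.720391.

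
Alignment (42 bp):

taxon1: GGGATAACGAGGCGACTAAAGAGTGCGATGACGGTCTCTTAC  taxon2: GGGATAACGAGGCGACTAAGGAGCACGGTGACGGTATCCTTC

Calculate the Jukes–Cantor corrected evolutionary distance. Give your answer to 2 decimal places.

0.19

The sequences differ at 7 of 42 sites (20, 24, 25, 28, 36, 39, 41), so p = 7/42 ≈ 0.166667.
d = −(3/4) ln(1 − 4p/3) = −0.75 ln(1 − 0.222223) = −0.75 ln(0.777777)
  = −0.75 × (-0.251315) = 0.188486 substitutions/site.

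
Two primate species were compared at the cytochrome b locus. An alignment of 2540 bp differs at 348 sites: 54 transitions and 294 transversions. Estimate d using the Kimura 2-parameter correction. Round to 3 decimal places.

P = 54/2540 ≈ 0.02126 and Q = 294/2540 ≈ 0.115748.
Under the Kimura two-parameter model, d = −½ ln(1 − 2P − Q) − ¼ ln(1 − 2Q).
1 − 2P − Q = 0.841732, giving −½ ln(0.841732) = 0.086147.
1 − 2Q = 0.768504, giving −¼ ln(0.768504) = 0.065827.
d = 0.086147 + 0.065827 = 0.151974.

0.152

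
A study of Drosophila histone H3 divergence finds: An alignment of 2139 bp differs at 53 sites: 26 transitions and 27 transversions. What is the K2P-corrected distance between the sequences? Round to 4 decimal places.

0.0252

P = 26/2139 ≈ 0.012155 and Q = 27/2139 ≈ 0.012623.
Under the Kimura two-parameter model, d = −½ ln(1 − 2P − Q) − ¼ ln(1 − 2Q).
1 − 2P − Q = 0.963067, giving −½ ln(0.963067) = 0.018816.
1 − 2Q = 0.974754, giving −¼ ln(0.974754) = 0.006393.
d = 0.018816 + 0.006393 = 0.025209.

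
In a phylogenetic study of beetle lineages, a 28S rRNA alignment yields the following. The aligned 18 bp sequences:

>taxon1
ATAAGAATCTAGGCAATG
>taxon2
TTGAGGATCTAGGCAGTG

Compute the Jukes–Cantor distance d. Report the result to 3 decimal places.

0.264

The sequences differ at 4 of 18 sites (1, 3, 6, 16), so p = 4/18 ≈ 0.222222.
d = −(3/4) ln(1 − 4p/3) = −0.75 ln(1 − 0.296296) = −0.75 ln(0.703704)
  = −0.75 × (-0.351397) = 0.263548 substitutions/site.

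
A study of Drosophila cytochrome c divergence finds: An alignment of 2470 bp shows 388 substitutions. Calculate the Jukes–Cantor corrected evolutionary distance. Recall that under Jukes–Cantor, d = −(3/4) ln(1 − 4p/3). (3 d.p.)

p = 388/2470 ≈ 0.157085.
d = −(3/4) ln(1 − 4p/3) = −0.75 ln(1 − 0.209447) = −0.75 ln(0.790553)
  = −0.75 × (-0.235023) = 0.176267 substitutions/site.

0.176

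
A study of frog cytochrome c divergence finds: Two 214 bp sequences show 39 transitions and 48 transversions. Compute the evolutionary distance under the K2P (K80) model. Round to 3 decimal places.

P = 39/214 ≈ 0.182243 and Q = 48/214 ≈ 0.224299.
Under the Kimura two-parameter model, d = −½ ln(1 − 2P − Q) − ¼ ln(1 − 2Q).
1 − 2P − Q = 0.411215, giving −½ ln(0.411215) = 0.444320.
1 − 2Q = 0.551402, giving −¼ ln(0.551402) = 0.148823.
d = 0.444320 + 0.148823 = 0.593143.

0.593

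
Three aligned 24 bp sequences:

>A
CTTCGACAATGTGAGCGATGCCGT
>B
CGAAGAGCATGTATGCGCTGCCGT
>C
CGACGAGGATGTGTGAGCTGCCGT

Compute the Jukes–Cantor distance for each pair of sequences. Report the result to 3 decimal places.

A–B: 8/24 sites differ → p ≈ 0.333333, d = −0.75 ln(1 − 0.444444) = 0.440839 ≈ 0.441.
A–C: 7/24 sites differ → p ≈ 0.291667, d = −0.75 ln(1 − 0.388889) = 0.369358 ≈ 0.369.
B–C: 4/24 sites differ → p ≈ 0.166667, d = −0.75 ln(1 − 0.222223) = 0.188487 ≈ 0.188.

d(A,B) = 0.441, d(A,C) = 0.369, d(B,C) = 0.188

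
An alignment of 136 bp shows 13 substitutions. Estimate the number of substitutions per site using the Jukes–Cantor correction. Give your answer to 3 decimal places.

0.102

p = 13/136 ≈ 0.095588.
d = −(3/4) ln(1 − 4p/3) = −0.75 ln(1 − 0.127451) = −0.75 ln(0.872549)
  = −0.75 × (-0.136336) = 0.102252 substitutions/site.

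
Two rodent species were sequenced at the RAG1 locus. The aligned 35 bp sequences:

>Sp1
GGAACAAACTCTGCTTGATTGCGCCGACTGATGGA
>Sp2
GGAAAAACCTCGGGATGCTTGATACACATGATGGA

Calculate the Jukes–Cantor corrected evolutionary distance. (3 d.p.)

0.458

The sequences differ at 12 of 35 sites, so p = 12/35 ≈ 0.342857.
d = −(3/4) ln(1 − 4p/3) = −0.75 ln(1 − 0.457143) = −0.75 ln(0.542857)
  = −0.75 × (-0.610909) = 0.458182 substitutions/site.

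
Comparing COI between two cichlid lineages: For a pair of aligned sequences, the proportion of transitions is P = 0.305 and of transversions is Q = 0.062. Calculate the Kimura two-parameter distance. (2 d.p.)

Under the Kimura two-parameter model, d = −½ ln(1 − 2P − Q) − ¼ ln(1 − 2Q).
1 − 2P − Q = 0.328, giving −½ ln(0.328) = 0.557371.
1 − 2Q = 0.876, giving −¼ ln(0.876) = 0.033097.
d = 0.557371 + 0.033097 = 0.590468.

0.59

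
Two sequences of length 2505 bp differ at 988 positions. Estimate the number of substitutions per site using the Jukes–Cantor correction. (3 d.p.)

0.560

p = 988/2505 ≈ 0.394411.
d = −(3/4) ln(1 − 4p/3) = −0.75 ln(1 − 0.525881) = −0.75 ln(0.474119)
  = −0.75 × (-0.746297) = 0.559723 substitutions/site.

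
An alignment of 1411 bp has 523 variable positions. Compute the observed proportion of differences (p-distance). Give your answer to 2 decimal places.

0.37

p = 523/1411 = 0.370659… ≈ 0.37 (to 2 d.p.).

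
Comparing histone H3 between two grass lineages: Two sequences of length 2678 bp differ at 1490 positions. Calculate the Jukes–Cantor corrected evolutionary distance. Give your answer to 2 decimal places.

1.02

p = 1490/2678 ≈ 0.556385.
d = −(3/4) ln(1 − 4p/3) = −0.75 ln(1 − 0.741847) = −0.75 ln(0.258153)
  = −0.75 × (-1.354203) = 1.015652 substitutions/site.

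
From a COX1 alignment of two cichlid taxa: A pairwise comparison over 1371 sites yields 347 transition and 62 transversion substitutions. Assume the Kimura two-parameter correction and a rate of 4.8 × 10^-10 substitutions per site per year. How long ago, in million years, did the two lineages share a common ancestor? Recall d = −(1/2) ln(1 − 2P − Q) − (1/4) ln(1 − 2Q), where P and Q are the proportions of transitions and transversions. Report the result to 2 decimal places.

442.23

P = 347/1371 ≈ 0.2531 and Q = 62/1371 ≈ 0.045222.
Under the Kimura two-parameter model, d = −½ ln(1 − 2P − Q) − ¼ ln(1 − 2Q).
1 − 2P − Q = 0.448578, giving −½ ln(0.448578) = 0.400836.
1 − 2Q = 0.909556, giving −¼ ln(0.909556) = 0.023700.
d = 0.400836 + 0.023700 = 0.424536.
Under a molecular clock d = 2μt, so t = d/(2μ) = 0.424536 / (2 × 4.8 × 10^-10) = 442.23 million years.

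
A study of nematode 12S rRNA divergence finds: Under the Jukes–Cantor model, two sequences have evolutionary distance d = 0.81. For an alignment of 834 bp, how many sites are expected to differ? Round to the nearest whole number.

Invert JC69: p = (3/4)(1 − e^(−4d/3)) = 0.75 × (1 − e^(-1.08)) = 0.75 × (1 − 0.339596) = 0.495303.
Expected differing sites = pL ≈ 0.495303 × 834 = 413.082702 ≈ 413.

413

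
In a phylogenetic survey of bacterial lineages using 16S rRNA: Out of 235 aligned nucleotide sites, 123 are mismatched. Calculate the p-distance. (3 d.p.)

0.523

p = 123/235 = 0.523404… ≈ 0.523 (to 3 d.p.).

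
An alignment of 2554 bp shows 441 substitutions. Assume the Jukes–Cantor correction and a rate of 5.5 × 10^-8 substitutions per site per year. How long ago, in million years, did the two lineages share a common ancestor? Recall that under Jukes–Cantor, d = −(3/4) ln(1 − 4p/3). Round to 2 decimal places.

p = 441/2554 ≈ 0.17267.
d = −(3/4) ln(1 − 4p/3) = −0.75 ln(1 − 0.230227) = −0.75 ln(0.769773)
  = −0.75 × (-0.261660) = 0.196245 substitutions/site.
Under a molecular clock d = 2μt, so t = d/(2μ) = 0.196245 / (2 × 5.5 × 10^-8) = 1.78 million years.

1.78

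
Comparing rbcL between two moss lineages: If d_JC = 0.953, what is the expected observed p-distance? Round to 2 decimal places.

0.54

p = (3/4)(1 − e^(−4d/3)) = 0.75 × (1 − e^(-1.270667)) = 0.75 × (1 − 0.280644) = 0.539517.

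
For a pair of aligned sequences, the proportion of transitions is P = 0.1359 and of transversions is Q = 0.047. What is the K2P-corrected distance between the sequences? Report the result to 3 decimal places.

Under the Kimura two-parameter model, d = −½ ln(1 − 2P − Q) − ¼ ln(1 − 2Q).
1 − 2P − Q = 0.6812, giving −½ ln(0.6812) = 0.191950.
1 − 2Q = 0.906, giving −¼ ln(0.906) = 0.024679.
d = 0.191950 + 0.024679 = 0.216629.

0.217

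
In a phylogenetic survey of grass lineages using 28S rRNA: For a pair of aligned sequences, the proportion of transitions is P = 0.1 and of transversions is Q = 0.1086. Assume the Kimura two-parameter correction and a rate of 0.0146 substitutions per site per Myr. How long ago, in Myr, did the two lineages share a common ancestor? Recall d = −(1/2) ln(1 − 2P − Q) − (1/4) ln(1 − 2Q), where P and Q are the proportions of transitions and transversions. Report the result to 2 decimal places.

8.42

Under the Kimura two-parameter model, d = −½ ln(1 − 2P − Q) − ¼ ln(1 − 2Q).
1 − 2P − Q = 0.6914, giving −½ ln(0.6914) = 0.184518.
1 − 2Q = 0.7828, giving −¼ ln(0.7828) = 0.061220.
d = 0.184518 + 0.061220 = 0.245738.
Under a molecular clock d = 2μt, so t = d/(2μ) = 0.245738 / (2 × 0.0146) = 8.42 Myr.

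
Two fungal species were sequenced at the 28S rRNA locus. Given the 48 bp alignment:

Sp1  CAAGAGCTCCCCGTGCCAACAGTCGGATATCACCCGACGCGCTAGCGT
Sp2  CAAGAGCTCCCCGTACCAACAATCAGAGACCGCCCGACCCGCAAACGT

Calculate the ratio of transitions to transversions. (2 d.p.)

Transitions are A↔G and C↔T; transversions are all other mismatches.
Transitions: 6. Transversions: 3.
R = 6/3 = 2.00.

2.00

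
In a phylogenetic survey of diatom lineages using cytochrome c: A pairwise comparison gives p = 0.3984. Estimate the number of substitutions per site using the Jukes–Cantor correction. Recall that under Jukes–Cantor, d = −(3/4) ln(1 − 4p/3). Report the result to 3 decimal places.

d = −(3/4) ln(1 − 4p/3) = −0.75 ln(1 − 0.5312) = −0.75 ln(0.4688)
  = −0.75 × (-0.757579) = 0.568184 substitutions/site.

0.568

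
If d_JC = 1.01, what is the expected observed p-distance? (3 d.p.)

p = (3/4)(1 − e^(−4d/3)) = 0.75 × (1 − e^(-1.346667)) = 0.75 × (1 − 0.260106) = 0.554921.

0.555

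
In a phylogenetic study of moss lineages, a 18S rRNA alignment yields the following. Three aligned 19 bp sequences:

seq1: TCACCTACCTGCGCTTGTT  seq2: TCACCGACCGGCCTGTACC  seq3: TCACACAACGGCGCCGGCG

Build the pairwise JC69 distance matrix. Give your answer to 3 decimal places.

d(seq1,seq2) = 0.618, d(seq1,seq3) = 0.618, d(seq2,seq3) = 0.749

seq1–seq2: 8/19 sites differ → p ≈ 0.421053, d = −0.75 ln(1 − 0.561404) = 0.618132 ≈ 0.618.
seq1–seq3: 8/19 sites differ → p ≈ 0.421053, d = −0.75 ln(1 − 0.561404) = 0.618132 ≈ 0.618.
seq2–seq3: 9/19 sites differ → p ≈ 0.473684, d = −0.75 ln(1 − 0.631579) = 0.748897 ≈ 0.749.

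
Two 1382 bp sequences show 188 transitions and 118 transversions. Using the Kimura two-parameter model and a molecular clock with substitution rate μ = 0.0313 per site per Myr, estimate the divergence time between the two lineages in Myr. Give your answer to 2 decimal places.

4.28

P = 188/1382 ≈ 0.136035 and Q = 118/1382 ≈ 0.085384.
Under the Kimura two-parameter model, d = −½ ln(1 − 2P − Q) − ¼ ln(1 − 2Q).
1 − 2P − Q = 0.642546, giving −½ ln(0.642546) = 0.221158.
1 − 2Q = 0.829232, giving −¼ ln(0.829232) = 0.046814.
d = 0.221158 + 0.046814 = 0.267972.
Under a molecular clock d = 2μt, so t = d/(2μ) = 0.267972 / (2 × 0.0313) = 4.28 Myr.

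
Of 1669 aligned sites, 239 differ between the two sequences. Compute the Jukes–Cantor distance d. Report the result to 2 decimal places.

0.16

p = 239/1669 ≈ 0.1432.
d = −(3/4) ln(1 − 4p/3) = −0.75 ln(1 − 0.190933) = −0.75 ln(0.809067)
  = −0.75 × (-0.211874) = 0.158906 substitutions/site.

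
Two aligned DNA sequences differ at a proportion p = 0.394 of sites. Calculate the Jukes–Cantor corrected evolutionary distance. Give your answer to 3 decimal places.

0.559

d = −(3/4) ln(1 − 4p/3) = −0.75 ln(1 − 0.525333) = −0.75 ln(0.474667)
  = −0.75 × (-0.745142) = 0.558857 substitutions/site.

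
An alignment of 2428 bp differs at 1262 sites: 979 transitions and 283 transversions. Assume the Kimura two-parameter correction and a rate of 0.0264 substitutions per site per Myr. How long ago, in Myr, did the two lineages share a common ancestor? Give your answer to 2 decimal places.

25.53

P = 979/2428 ≈ 0.403213 and Q = 283/2428 ≈ 0.116557.
Under the Kimura two-parameter model, d = −½ ln(1 − 2P − Q) − ¼ ln(1 − 2Q).
1 − 2P − Q = 0.077017, giving −½ ln(0.077017) = 1.281865.
1 − 2Q = 0.766886, giving −¼ ln(0.766886) = 0.066354.
d = 1.281865 + 0.066354 = 1.348219.
Under a molecular clock d = 2μt, so t = d/(2μ) = 1.348219 / (2 × 0.0264) = 25.53 Myr.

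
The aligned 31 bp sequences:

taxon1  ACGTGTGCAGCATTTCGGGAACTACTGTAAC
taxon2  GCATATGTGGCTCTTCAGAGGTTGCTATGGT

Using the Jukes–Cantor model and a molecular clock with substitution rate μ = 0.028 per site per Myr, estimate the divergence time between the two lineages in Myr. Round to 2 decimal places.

17.59

The sequences differ at 17 of 31 sites, so p = 17/31 ≈ 0.548387.
d = −(3/4) ln(1 − 4p/3) = −0.75 ln(1 − 0.731183) = −0.75 ln(0.268817)
  = −0.75 × (-1.313724) = 0.985293 substitutions/site.
Under a molecular clock d = 2μt, so t = d/(2μ) = 0.985293 / (2 × 0.028) = 17.59 Myr.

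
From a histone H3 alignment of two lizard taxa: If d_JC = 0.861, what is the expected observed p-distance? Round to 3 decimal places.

p = (3/4)(1 − e^(−4d/3)) = 0.75 × (1 − e^(-1.148)) = 0.75 × (1 − 0.317271) = 0.512047.

0.512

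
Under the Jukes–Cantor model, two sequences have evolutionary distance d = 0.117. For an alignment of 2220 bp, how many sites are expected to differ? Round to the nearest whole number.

240

Invert JC69: p = (3/4)(1 − e^(−4d/3)) = 0.75 × (1 − e^(-0.156)) = 0.75 × (1 − 0.855559) = 0.108331.
Expected differing sites = pL ≈ 0.108331 × 2220 = 240.49482 ≈ 240.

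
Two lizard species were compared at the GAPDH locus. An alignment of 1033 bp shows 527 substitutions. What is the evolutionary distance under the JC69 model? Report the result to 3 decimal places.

0.855

p = 527/1033 ≈ 0.510165.
d = −(3/4) ln(1 − 4p/3) = −0.75 ln(1 − 0.68022) = −0.75 ln(0.31978)
  = −0.75 × (-1.140122) = 0.855092 substitutions/site.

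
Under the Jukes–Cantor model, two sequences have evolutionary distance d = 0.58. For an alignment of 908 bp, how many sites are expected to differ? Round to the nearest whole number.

Invert JC69: p = (3/4)(1 − e^(−4d/3)) = 0.75 × (1 − e^(-0.773333)) = 0.75 × (1 − 0.461472) = 0.403896.
Expected differing sites = pL ≈ 0.403896 × 908 = 366.737568 ≈ 367.

367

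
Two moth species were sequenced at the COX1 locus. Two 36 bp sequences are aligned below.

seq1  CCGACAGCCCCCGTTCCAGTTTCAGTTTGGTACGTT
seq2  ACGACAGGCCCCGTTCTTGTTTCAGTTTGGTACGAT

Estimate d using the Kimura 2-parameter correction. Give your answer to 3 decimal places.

Of 36 sites, 1 differences are transitions and 4 are transversions, so P = 1/36 ≈ 0.027778 and Q = 4/36 ≈ 0.111111.
Under the Kimura two-parameter model, d = −½ ln(1 − 2P − Q) − ¼ ln(1 − 2Q).
1 − 2P − Q = 0.833333, giving −½ ln(0.833333) = 0.091161.
1 − 2Q = 0.777778, giving −¼ ln(0.777778) = 0.062829.
d = 0.091161 + 0.062829 = 0.153990.

0.154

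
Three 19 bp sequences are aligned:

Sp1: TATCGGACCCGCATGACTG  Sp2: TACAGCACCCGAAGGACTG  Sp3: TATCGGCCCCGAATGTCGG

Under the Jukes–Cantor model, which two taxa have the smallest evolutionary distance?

Sp1 and Sp3

Sp1–Sp2: 5/19 differ, p = 0.263, d = 0.324.
Sp1–Sp3: 4/19 differ, p = 0.211, d = 0.247.
Sp2–Sp3: 7/19 differ, p = 0.368, d = 0.507.
The smallest distance is between Sp1 and Sp3.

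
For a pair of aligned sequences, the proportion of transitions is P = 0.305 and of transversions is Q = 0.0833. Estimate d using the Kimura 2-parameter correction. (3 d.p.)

Under the Kimura two-parameter model, d = −½ ln(1 − 2P − Q) − ¼ ln(1 − 2Q).
1 − 2P − Q = 0.3067, giving −½ ln(0.3067) = 0.590943.
1 − 2Q = 0.8334, giving −¼ ln(0.8334) = 0.045560.
d = 0.590943 + 0.045560 = 0.636503.

0.637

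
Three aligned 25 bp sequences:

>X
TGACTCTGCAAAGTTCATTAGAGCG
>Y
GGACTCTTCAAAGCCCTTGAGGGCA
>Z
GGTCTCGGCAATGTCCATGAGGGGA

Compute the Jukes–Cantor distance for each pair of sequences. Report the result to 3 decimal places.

X–Y: 8/25 sites differ → p = 0.32, d = −0.75 ln(1 − 0.426667) = 0.417216 ≈ 0.417.
X–Z: 9/25 sites differ → p = 0.36, d = −0.75 ln(1 − 0.48) = 0.490445 ≈ 0.490.
Y–Z: 7/25 sites differ → p = 0.28, d = −0.75 ln(1 − 0.373333) = 0.350505 ≈ 0.351.

d(X,Y) = 0.417, d(X,Z) = 0.490, d(Y,Z) = 0.351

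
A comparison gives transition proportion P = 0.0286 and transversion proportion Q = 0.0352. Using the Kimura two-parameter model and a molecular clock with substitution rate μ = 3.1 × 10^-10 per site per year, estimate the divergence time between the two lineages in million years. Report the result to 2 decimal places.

Under the Kimura two-parameter model, d = −½ ln(1 − 2P − Q) − ¼ ln(1 − 2Q).
1 − 2P − Q = 0.9076, giving −½ ln(0.9076) = 0.048476.
1 − 2Q = 0.9296, giving −¼ ln(0.9296) = 0.018250.
d = 0.048476 + 0.018250 = 0.066726.
Under a molecular clock d = 2μt, so t = d/(2μ) = 0.066726 / (2 × 3.1 × 10^-10) = 107.62 million years.

107.62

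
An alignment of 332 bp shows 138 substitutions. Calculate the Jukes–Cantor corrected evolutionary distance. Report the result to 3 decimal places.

p = 138/332 ≈ 0.415663.
d = −(3/4) ln(1 − 4p/3) = −0.75 ln(1 − 0.554217) = −0.75 ln(0.445783)
  = −0.75 × (-0.807923) = 0.605942 substitutions/site.

0.606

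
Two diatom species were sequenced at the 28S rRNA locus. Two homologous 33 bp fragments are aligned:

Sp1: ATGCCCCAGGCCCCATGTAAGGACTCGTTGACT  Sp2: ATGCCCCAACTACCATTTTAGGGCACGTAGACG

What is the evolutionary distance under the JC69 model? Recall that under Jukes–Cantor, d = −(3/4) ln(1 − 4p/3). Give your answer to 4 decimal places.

0.3882

The sequences differ at 10 of 33 sites (9, 10, 11, 12, 17, 19, 23, 25, 29, 33), so p = 10/33 ≈ 0.30303.
d = −(3/4) ln(1 − 4p/3) = −0.75 ln(1 − 0.40404) = −0.75 ln(0.59596)
  = −0.75 × (-0.517582) = 0.388187 substitutions/site.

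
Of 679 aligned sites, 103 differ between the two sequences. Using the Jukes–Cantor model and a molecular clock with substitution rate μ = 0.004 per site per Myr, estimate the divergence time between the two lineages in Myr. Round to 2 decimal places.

p = 103/679 ≈ 0.151694.
d = −(3/4) ln(1 − 4p/3) = −0.75 ln(1 − 0.202259) = −0.75 ln(0.797741)
  = −0.75 × (-0.225971) = 0.169478 substitutions/site.
Under a molecular clock d = 2μt, so t = d/(2μ) = 0.169478 / (2 × 0.004) = 21.18 Myr.

21.18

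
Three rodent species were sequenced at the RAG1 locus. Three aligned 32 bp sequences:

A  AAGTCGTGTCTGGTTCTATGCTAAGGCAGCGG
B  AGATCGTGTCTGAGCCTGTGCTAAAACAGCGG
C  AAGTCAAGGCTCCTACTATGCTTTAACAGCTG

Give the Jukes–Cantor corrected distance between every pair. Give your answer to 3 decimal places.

A–B: 8/32 sites differ → p = 0.25, d = −0.75 ln(1 − 0.333333) = 0.304098 ≈ 0.304.
A–C: 11/32 sites differ → p = 0.34375, d = −0.75 ln(1 − 0.458333) = 0.459828 ≈ 0.460.
B–C: 13/32 sites differ → p = 0.40625, d = −0.75 ln(1 − 0.541667) = 0.585119 ≈ 0.585.

d(A,B) = 0.304, d(A,C) = 0.460, d(B,C) = 0.585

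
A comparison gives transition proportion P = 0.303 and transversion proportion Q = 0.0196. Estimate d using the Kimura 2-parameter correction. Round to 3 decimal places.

Under the Kimura two-parameter model, d = −½ ln(1 − 2P − Q) − ¼ ln(1 − 2Q).
1 − 2P − Q = 0.3744, giving −½ ln(0.3744) = 0.491215.
1 − 2Q = 0.9608, giving −¼ ln(0.9608) = 0.009997.
d = 0.491215 + 0.009997 = 0.501212.

0.501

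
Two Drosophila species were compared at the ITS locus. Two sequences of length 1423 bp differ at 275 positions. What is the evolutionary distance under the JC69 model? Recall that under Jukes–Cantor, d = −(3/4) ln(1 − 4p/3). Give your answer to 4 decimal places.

p = 275/1423 ≈ 0.193254.
d = −(3/4) ln(1 − 4p/3) = −0.75 ln(1 − 0.257672) = −0.75 ln(0.742328)
  = −0.75 × (-0.297964) = 0.223473 substitutions/site.

0.2235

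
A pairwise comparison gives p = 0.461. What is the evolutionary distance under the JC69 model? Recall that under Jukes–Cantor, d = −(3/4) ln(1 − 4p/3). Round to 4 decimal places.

d = −(3/4) ln(1 − 4p/3) = −0.75 ln(1 − 0.614667) = −0.75 ln(0.385333)
  = −0.75 × (-0.953647) = 0.715235 substitutions/site.

0.7152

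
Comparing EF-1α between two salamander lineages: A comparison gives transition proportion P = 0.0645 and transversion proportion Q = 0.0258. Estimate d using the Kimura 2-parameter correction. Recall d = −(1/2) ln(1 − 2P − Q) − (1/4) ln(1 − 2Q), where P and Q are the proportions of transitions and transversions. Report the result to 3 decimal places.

Under the Kimura two-parameter model, d = −½ ln(1 − 2P − Q) − ¼ ln(1 − 2Q).
1 − 2P − Q = 0.8452, giving −½ ln(0.8452) = 0.084091.
1 − 2Q = 0.9484, giving −¼ ln(0.9484) = 0.013245.
d = 0.084091 + 0.013245 = 0.097336.

0.097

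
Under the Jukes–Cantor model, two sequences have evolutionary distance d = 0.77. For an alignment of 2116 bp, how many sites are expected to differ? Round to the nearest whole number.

Invert JC69: p = (3/4)(1 − e^(−4d/3)) = 0.75 × (1 − e^(-1.026667)) = 0.75 × (1 − 0.358199) = 0.481351.
Expected differing sites = pL ≈ 0.481351 × 2116 = 1018.538716 ≈ 1019.

1019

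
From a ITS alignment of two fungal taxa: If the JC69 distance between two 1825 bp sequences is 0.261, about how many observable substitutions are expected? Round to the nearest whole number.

402

Invert JC69: p = (3/4)(1 − e^(−4d/3)) = 0.75 × (1 − e^(-0.348)) = 0.75 × (1 − 0.706099) = 0.220426.
Expected differing sites = pL ≈ 0.220426 × 1825 = 402.27745 ≈ 402.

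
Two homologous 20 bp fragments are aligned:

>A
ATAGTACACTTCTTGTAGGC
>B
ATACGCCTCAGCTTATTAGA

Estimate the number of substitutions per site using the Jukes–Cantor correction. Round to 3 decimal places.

The sequences differ at 10 of 20 sites (4, 5, 6, 8, 10, 11, 15, 17, 18, 20), so p = 10/20 = 0.5.
d = −(3/4) ln(1 − 4p/3) = −0.75 ln(1 − 0.666667) = −0.75 ln(0.333333)
  = −0.75 × (-1.098613) = 0.823960 substitutions/site.

0.824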